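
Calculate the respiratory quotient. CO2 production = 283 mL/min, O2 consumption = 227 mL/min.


RQ = VCO2 / VO2
RQ = 283 / 227
RQ = 1.247


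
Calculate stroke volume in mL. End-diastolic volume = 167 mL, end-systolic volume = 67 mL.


SV = EDV - ESV
SV = 167 - 67
SV = 100 mL


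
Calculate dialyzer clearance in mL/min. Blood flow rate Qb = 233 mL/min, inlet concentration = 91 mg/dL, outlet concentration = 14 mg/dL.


K = Qb * (Cb_in - Cb_out) / Cb_in
K = 233 * (91 - 14) / 91
K = 197.2 mL/min


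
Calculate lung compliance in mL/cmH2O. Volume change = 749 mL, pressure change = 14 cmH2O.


C = dV / dP
C = 749 / 14
C = 53.5 mL/cmH2O


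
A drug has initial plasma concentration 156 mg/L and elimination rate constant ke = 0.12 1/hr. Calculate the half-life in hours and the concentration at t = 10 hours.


t_half = ln(2) / ke = 0.693147 / 0.12 = 5.776 hr
C(t) = C0 * exp(-ke*t) = 156 * exp(-0.12*10)
C(10) = 46.99 mg/L


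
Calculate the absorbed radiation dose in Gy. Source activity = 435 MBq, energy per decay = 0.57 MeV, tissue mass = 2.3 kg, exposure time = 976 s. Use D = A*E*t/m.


A = 435 MBq = 4.3500e+08 Bq
E = 0.57 MeV = 9.1314e-14 J
D = A*E*t/m = 4.3500e+08*9.1314e-14*976/2.3
D = 0.01686 Gy


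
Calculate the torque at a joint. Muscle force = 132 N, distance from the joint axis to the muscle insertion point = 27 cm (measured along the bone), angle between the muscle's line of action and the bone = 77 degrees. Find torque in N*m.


Torque = F * d * sin(theta)   (moment arm = d*sin(theta))
d = 27 cm = 0.27 m
Torque = 132 * 0.27 * sin(77)
Torque = 34.73 N*m


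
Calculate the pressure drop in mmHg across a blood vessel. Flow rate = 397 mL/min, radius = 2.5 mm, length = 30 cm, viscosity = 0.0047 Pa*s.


dP = 8*mu*L*Q / (pi*r^4)
Q = 397 mL/min = 6.61667e-06 m^3/s
dP = 608.189 Pa = 608.189 / 133.322 mmHg = 4.562 mmHg


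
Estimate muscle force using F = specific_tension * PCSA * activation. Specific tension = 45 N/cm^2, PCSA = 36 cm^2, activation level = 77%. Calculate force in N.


F = sigma * PCSA * activation
F = 45 * 36 * 0.77
F = 1247 N


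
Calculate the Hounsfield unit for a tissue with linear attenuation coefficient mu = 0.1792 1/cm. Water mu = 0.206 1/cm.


HU = ((mu_tissue - mu_water) / mu_water) * 1000
HU = ((0.1792 - 0.206) / 0.206) * 1000
HU = -130.1


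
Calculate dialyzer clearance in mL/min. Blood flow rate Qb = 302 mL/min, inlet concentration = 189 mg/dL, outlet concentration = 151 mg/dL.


K = Qb * (Cb_in - Cb_out) / Cb_in
K = 302 * (189 - 151) / 189
K = 60.72 mL/min


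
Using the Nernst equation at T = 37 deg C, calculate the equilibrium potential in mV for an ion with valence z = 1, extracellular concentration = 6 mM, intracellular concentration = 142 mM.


E = (RT/(zF)) * ln(C_out/C_in)
T = 37 + 273.15 = 310.15 K
E = (8.314 * 310.15 / (1 * 96485)) * ln(6/142)
E = -84.56 mV


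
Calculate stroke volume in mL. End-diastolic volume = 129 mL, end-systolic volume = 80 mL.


SV = EDV - ESV
SV = 129 - 80
SV = 49 mL


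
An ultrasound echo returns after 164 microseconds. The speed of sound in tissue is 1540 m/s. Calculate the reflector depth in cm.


depth = c * t / 2
t = 164 us = 1.6400e-04 s
depth = 1540 * 1.6400e-04 / 2
depth = 0.12628 m = 12.628 cm


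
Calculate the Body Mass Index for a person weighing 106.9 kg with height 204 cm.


BMI = weight / height^2
height = 204 cm = 2.04 m
BMI = 106.9 / 2.04^2
BMI = 25.69 kg/m^2


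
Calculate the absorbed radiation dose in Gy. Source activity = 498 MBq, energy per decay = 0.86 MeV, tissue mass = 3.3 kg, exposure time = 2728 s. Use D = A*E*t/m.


A = 498 MBq = 4.9800e+08 Bq
E = 0.86 MeV = 1.37772e-13 J
D = A*E*t/m = 4.9800e+08*1.37772e-13*2728/3.3
D = 0.05672 Gy


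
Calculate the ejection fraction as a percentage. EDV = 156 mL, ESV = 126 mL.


SV = EDV - ESV = 156 - 126 = 30 mL
EF = SV/EDV * 100 = 30/156 * 100
EF = 19.23%


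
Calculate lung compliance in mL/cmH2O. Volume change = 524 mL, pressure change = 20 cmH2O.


C = dV / dP
C = 524 / 20
C = 26.2 mL/cmH2O


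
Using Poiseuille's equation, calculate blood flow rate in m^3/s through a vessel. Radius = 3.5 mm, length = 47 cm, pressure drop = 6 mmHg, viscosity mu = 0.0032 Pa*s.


Q = pi*r^4*dP / (8*mu*L)
r = 0.0035 m, L = 0.47 m
dP = 6 mmHg = 799.932 Pa
Q = 3.1343e-05 m^3/s


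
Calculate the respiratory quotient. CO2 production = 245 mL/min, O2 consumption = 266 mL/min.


RQ = VCO2 / VO2
RQ = 245 / 266
RQ = 0.9211


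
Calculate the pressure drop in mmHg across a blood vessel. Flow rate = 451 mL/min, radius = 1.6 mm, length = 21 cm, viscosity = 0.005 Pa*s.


dP = 8*mu*L*Q / (pi*r^4)
Q = 451 mL/min = 7.51667e-06 m^3/s
dP = 3066.73 Pa = 3066.73 / 133.322 mmHg = 23 mmHg


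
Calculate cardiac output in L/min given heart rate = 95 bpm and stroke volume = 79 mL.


CO = HR * SV
CO = 95 * 79 / 1000
CO = 7.505 L/min


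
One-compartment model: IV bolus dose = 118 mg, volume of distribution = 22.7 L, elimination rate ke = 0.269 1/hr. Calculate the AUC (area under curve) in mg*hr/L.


C0 = Dose/Vd = 118/22.7 = 5.19824 mg/L
AUC = C0/ke = 5.19824/0.269
AUC = 19.32 mg*hr/L


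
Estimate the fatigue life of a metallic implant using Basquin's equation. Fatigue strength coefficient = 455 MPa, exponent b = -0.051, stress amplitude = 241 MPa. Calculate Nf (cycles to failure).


sigma_a = sigma_f' * (2Nf)^b
2Nf = (sigma_a/sigma_f')^(1/b)
2Nf = (241/455)^(1/-0.051)
2Nf = 258020.37
Nf = 1.29e+05


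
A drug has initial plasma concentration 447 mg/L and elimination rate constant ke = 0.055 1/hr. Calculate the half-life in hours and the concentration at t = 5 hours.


t_half = ln(2) / ke = 0.693147 / 0.055 = 12.6 hr
C(t) = C0 * exp(-ke*t) = 447 * exp(-0.055*5)
C(5) = 339.5 mg/L


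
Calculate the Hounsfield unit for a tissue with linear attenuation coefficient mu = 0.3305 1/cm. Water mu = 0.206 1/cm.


HU = ((mu_tissue - mu_water) / mu_water) * 1000
HU = ((0.3305 - 0.206) / 0.206) * 1000
HU = 604.4


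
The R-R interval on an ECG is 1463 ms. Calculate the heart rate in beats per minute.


HR = 60 / RR_interval(s)
RR = 1463 ms = 1.463 s
HR = 60 / 1.463 = 41.01 bpm


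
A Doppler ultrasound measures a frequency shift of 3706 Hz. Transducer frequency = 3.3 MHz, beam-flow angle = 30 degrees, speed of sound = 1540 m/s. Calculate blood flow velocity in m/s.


v = fd * c / (2 * f0 * cos(theta))
v = 3706 * 1540 / (2 * 3.3000e+06 * cos(30))
v = 0.9985 m/s


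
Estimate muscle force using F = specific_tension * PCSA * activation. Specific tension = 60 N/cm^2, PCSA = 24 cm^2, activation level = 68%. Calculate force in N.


F = sigma * PCSA * activation
F = 60 * 24 * 0.68
F = 979.2 N


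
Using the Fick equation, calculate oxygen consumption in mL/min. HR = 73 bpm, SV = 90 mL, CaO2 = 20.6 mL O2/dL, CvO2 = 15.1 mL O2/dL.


CO = HR*SV = 73*90/1000 = 6.57 L/min
a-v O2 diff = 20.6 - 15.1 = 5.5 mL/dL
VO2 = CO * (CaO2-CvO2) * 10 dL/L
VO2 = 6.57 * 5.5 * 10
VO2 = 361.4 mL/min


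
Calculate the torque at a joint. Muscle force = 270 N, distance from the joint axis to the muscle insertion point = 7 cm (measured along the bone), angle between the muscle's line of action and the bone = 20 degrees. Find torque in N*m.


Torque = F * d * sin(theta)   (moment arm = d*sin(theta))
d = 7 cm = 0.07 m
Torque = 270 * 0.07 * sin(20)
Torque = 6.464 N*m


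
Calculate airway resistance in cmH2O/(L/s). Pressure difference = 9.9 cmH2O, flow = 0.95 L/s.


R = dP / flow
R = 9.9 / 0.95
R = 10.42 cmH2O/(L/s)


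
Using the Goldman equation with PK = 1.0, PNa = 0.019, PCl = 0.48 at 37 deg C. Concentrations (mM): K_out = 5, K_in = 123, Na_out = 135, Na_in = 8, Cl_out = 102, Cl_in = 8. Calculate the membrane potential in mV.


Vm = (RT/F)*ln((PK*Ko + PNa*Nao + PCl*Cli)/(PK*Ki + PNa*Nai + PCl*Clo))
Numer = 11.405, Denom = 172.112
Vm = -72.53 mV


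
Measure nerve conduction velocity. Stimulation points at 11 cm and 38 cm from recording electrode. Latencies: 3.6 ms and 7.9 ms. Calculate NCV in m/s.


Distance = (38 - 11) / 100 = 0.27 m
dt = (7.9 - 3.6) / 1000 = 0.0043 s
NCV = dist / dt = 62.79 m/s


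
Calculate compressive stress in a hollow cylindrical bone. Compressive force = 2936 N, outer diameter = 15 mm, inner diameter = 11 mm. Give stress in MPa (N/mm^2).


A = pi*(r_o^2 - r_i^2)
r_o = 7.5 mm, r_i = 5.5 mm
A = 81.6814 mm^2
sigma = F/A = 2936 / 81.6814
sigma = 35.94 MPa


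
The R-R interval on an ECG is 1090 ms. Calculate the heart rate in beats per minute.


HR = 60 / RR_interval(s)
RR = 1090 ms = 1.09 s
HR = 60 / 1.09 = 55.05 bpm


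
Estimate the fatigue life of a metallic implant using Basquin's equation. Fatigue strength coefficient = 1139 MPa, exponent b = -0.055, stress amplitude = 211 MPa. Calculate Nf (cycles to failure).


sigma_a = sigma_f' * (2Nf)^b
2Nf = (sigma_a/sigma_f')^(1/b)
2Nf = (211/1139)^(1/-0.055)
2Nf = 2.0581528e+13
Nf = 1.0291e+13


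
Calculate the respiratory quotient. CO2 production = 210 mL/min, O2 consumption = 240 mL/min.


RQ = VCO2 / VO2
RQ = 210 / 240
RQ = 0.875


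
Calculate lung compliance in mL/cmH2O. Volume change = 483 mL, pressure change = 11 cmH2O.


C = dV / dP
C = 483 / 11
C = 43.91 mL/cmH2O


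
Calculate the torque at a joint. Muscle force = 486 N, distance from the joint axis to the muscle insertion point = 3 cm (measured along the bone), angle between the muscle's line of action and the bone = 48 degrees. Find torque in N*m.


Torque = F * d * sin(theta)   (moment arm = d*sin(theta))
d = 3 cm = 0.03 m
Torque = 486 * 0.03 * sin(48)
Torque = 10.84 N*m


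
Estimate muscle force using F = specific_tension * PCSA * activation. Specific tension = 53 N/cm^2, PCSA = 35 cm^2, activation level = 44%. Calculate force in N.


F = sigma * PCSA * activation
F = 53 * 35 * 0.44
F = 816.2 N


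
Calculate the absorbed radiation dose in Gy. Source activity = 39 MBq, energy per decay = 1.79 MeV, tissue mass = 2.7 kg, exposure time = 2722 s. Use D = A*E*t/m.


A = 39 MBq = 3.9000e+07 Bq
E = 1.79 MeV = 2.86758e-13 J
D = A*E*t/m = 3.9000e+07*2.86758e-13*2722/2.7
D = 0.01127 Gy


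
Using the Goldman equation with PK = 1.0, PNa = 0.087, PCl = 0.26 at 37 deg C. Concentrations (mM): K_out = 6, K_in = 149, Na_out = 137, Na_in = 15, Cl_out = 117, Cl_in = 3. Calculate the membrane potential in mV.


Vm = (RT/F)*ln((PK*Ko + PNa*Nao + PCl*Cli)/(PK*Ki + PNa*Nai + PCl*Clo))
Numer = 18.699, Denom = 180.725
Vm = -60.63 mV


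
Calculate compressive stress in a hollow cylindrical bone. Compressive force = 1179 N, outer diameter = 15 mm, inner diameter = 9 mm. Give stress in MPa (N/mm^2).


A = pi*(r_o^2 - r_i^2)
r_o = 7.5 mm, r_i = 4.5 mm
A = 113.097 mm^2
sigma = F/A = 1179 / 113.097
sigma = 10.42 MPa


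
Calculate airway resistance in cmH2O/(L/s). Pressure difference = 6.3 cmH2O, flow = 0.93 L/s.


R = dP / flow
R = 6.3 / 0.93
R = 6.774 cmH2O/(L/s)


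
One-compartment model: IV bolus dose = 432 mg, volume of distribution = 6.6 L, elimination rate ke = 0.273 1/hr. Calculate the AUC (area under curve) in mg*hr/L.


C0 = Dose/Vd = 432/6.6 = 65.4545 mg/L
AUC = C0/ke = 65.4545/0.273
AUC = 239.8 mg*hr/L


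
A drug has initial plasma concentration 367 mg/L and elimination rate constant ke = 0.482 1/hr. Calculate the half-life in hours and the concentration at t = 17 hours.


t_half = ln(2) / ke = 0.693147 / 0.482 = 1.438 hr
C(t) = C0 * exp(-ke*t) = 367 * exp(-0.482*17)
C(17) = 0.1014 mg/L


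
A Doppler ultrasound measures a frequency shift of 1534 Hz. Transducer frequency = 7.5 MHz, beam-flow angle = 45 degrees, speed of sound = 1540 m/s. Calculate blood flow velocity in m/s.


v = fd * c / (2 * f0 * cos(theta))
v = 1534 * 1540 / (2 * 7.5000e+06 * cos(45))
v = 0.2227 m/s


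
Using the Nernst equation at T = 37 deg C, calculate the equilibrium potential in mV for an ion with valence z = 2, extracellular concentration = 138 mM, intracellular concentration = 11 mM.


E = (RT/(zF)) * ln(C_out/C_in)
T = 37 + 273.15 = 310.15 K
E = (8.314 * 310.15 / (2 * 96485)) * ln(138/11)
E = 33.8 mV


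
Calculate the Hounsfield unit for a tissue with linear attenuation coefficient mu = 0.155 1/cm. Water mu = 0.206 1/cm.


HU = ((mu_tissue - mu_water) / mu_water) * 1000
HU = ((0.155 - 0.206) / 0.206) * 1000
HU = -247.6


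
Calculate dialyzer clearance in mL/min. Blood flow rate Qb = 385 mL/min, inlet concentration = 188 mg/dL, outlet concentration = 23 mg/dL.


K = Qb * (Cb_in - Cb_out) / Cb_in
K = 385 * (188 - 23) / 188
K = 337.9 mL/min


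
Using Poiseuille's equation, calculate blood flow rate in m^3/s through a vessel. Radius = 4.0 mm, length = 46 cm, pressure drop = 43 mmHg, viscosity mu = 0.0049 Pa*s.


Q = pi*r^4*dP / (8*mu*L)
r = 0.004 m, L = 0.46 m
dP = 43 mmHg = 5732.846 Pa
Q = 2.5569e-04 m^3/s


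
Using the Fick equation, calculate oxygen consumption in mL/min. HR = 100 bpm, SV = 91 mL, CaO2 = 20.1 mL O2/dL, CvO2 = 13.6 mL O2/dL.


CO = HR*SV = 100*91/1000 = 9.1 L/min
a-v O2 diff = 20.1 - 13.6 = 6.5 mL/dL
VO2 = CO * (CaO2-CvO2) * 10 dL/L
VO2 = 9.1 * 6.5 * 10
VO2 = 591.5 mL/min


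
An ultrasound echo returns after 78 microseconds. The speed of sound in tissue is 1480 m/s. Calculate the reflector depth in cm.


depth = c * t / 2
t = 78 us = 7.8000e-05 s
depth = 1480 * 7.8000e-05 / 2
depth = 0.05772 m = 5.772 cm


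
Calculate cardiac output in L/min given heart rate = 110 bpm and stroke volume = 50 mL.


CO = HR * SV
CO = 110 * 50 / 1000
CO = 5.5 L/min


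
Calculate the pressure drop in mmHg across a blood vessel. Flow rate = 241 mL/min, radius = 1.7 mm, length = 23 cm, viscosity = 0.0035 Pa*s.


dP = 8*mu*L*Q / (pi*r^4)
Q = 241 mL/min = 4.01667e-06 m^3/s
dP = 985.84 Pa = 985.84 / 133.322 mmHg = 7.394 mmHg


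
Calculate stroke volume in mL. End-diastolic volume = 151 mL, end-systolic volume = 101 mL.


SV = EDV - ESV
SV = 151 - 101
SV = 50 mL


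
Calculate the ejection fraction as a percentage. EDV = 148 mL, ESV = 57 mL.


SV = EDV - ESV = 148 - 57 = 91 mL
EF = SV/EDV * 100 = 91/148 * 100
EF = 61.49%


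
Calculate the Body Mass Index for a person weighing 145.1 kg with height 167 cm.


BMI = weight / height^2
height = 167 cm = 1.67 m
BMI = 145.1 / 1.67^2
BMI = 52.03 kg/m^2


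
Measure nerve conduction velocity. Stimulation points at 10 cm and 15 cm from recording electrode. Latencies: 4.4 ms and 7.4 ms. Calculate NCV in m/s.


Distance = (15 - 10) / 100 = 0.05 m
dt = (7.4 - 4.4) / 1000 = 0.003 s
NCV = dist / dt = 16.67 m/s


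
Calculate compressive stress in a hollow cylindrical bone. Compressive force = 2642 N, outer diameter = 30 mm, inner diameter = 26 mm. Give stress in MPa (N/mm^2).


A = pi*(r_o^2 - r_i^2)
r_o = 15 mm, r_i = 13 mm
A = 175.929 mm^2
sigma = F/A = 2642 / 175.929
sigma = 15.02 MPa


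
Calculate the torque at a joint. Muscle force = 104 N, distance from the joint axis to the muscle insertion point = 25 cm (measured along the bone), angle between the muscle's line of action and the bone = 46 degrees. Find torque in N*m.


Torque = F * d * sin(theta)   (moment arm = d*sin(theta))
d = 25 cm = 0.25 m
Torque = 104 * 0.25 * sin(46)
Torque = 18.7 N*m


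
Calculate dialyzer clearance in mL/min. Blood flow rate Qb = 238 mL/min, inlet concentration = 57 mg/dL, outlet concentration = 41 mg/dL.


K = Qb * (Cb_in - Cb_out) / Cb_in
K = 238 * (57 - 41) / 57
K = 66.81 mL/min


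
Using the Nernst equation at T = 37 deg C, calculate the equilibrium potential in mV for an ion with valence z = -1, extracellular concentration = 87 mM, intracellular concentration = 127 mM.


E = (RT/(zF)) * ln(C_out/C_in)
T = 37 + 273.15 = 310.15 K
E = (8.314 * 310.15 / (-1 * 96485)) * ln(87/127)
E = 10.11 mV


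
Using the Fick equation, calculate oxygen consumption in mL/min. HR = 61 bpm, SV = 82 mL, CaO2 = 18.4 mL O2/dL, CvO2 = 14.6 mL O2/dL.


CO = HR*SV = 61*82/1000 = 5.002 L/min
a-v O2 diff = 18.4 - 14.6 = 3.8 mL/dL
VO2 = CO * (CaO2-CvO2) * 10 dL/L
VO2 = 5.002 * 3.8 * 10
VO2 = 190.1 mL/min


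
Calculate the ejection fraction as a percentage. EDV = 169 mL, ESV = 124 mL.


SV = EDV - ESV = 169 - 124 = 45 mL
EF = SV/EDV * 100 = 45/169 * 100
EF = 26.63%


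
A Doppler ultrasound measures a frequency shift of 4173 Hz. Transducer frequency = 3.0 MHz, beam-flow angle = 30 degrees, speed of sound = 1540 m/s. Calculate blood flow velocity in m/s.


v = fd * c / (2 * f0 * cos(theta))
v = 4173 * 1540 / (2 * 3.0000e+06 * cos(30))
v = 1.237 m/s


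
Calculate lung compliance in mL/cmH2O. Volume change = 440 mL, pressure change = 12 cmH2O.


C = dV / dP
C = 440 / 12
C = 36.67 mL/cmH2O


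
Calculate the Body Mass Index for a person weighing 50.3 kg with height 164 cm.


BMI = weight / height^2
height = 164 cm = 1.64 m
BMI = 50.3 / 1.64^2
BMI = 18.7 kg/m^2


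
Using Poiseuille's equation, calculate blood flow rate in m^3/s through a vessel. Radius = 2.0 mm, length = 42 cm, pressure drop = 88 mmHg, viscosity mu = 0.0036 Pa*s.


Q = pi*r^4*dP / (8*mu*L)
r = 0.002 m, L = 0.42 m
dP = 88 mmHg = 11732.336 Pa
Q = 4.8754e-05 m^3/s


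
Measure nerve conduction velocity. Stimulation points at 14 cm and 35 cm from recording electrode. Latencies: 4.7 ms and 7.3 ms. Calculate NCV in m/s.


Distance = (35 - 14) / 100 = 0.21 m
dt = (7.3 - 4.7) / 1000 = 0.0026 s
NCV = dist / dt = 80.77 m/s


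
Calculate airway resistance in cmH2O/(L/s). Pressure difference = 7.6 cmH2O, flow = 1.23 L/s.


R = dP / flow
R = 7.6 / 1.23
R = 6.179 cmH2O/(L/s)


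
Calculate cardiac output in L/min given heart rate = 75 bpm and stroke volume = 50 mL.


CO = HR * SV
CO = 75 * 50 / 1000
CO = 3.75 L/min


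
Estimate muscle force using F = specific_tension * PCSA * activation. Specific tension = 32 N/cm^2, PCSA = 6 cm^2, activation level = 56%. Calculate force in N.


F = sigma * PCSA * activation
F = 32 * 6 * 0.56
F = 107.5 N


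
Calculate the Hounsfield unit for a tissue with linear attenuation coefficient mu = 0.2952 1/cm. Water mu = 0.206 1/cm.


HU = ((mu_tissue - mu_water) / mu_water) * 1000
HU = ((0.2952 - 0.206) / 0.206) * 1000
HU = 433


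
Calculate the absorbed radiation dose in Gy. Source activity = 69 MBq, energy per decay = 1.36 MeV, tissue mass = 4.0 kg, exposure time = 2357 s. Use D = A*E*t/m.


A = 69 MBq = 6.9000e+07 Bq
E = 1.36 MeV = 2.17872e-13 J
D = A*E*t/m = 6.9000e+07*2.17872e-13*2357/4.0
D = 0.008858 Gy


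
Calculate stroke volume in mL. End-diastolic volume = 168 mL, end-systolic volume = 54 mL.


SV = EDV - ESV
SV = 168 - 54
SV = 114 mL


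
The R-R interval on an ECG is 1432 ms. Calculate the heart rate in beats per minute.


HR = 60 / RR_interval(s)
RR = 1432 ms = 1.432 s
HR = 60 / 1.432 = 41.9 bpm


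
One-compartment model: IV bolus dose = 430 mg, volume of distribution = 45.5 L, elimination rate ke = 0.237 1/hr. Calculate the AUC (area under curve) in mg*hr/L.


C0 = Dose/Vd = 430/45.5 = 9.45055 mg/L
AUC = C0/ke = 9.45055/0.237
AUC = 39.88 mg*hr/L


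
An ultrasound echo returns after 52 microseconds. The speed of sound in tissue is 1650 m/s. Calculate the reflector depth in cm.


depth = c * t / 2
t = 52 us = 5.2000e-05 s
depth = 1650 * 5.2000e-05 / 2
depth = 0.0429 m = 4.29 cm


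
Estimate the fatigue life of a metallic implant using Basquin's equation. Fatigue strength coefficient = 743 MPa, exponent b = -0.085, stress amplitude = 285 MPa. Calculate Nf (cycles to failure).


sigma_a = sigma_f' * (2Nf)^b
2Nf = (sigma_a/sigma_f')^(1/b)
2Nf = (285/743)^(1/-0.085)
2Nf = 78670.375
Nf = 3.934e+04


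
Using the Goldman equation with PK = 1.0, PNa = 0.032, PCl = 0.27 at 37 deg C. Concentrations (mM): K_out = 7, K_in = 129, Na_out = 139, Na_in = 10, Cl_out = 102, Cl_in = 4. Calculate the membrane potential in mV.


Vm = (RT/F)*ln((PK*Ko + PNa*Nao + PCl*Cli)/(PK*Ki + PNa*Nai + PCl*Clo))
Numer = 12.528, Denom = 156.86
Vm = -67.55 mV


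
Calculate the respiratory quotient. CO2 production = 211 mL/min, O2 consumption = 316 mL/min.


RQ = VCO2 / VO2
RQ = 211 / 316
RQ = 0.6677


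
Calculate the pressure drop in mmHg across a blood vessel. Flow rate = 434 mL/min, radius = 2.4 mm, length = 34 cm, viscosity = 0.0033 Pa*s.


dP = 8*mu*L*Q / (pi*r^4)
Q = 434 mL/min = 7.23333e-06 m^3/s
dP = 622.911 Pa = 622.911 / 133.322 mmHg = 4.672 mmHg


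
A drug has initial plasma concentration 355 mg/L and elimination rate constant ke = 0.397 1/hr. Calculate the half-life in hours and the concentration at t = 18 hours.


t_half = ln(2) / ke = 0.693147 / 0.397 = 1.746 hr
C(t) = C0 * exp(-ke*t) = 355 * exp(-0.397*18)
C(18) = 0.2797 mg/L


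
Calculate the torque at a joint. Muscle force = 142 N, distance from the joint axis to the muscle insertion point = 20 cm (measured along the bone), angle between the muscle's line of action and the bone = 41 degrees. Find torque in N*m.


Torque = F * d * sin(theta)   (moment arm = d*sin(theta))
d = 20 cm = 0.2 m
Torque = 142 * 0.2 * sin(41)
Torque = 18.63 N*m


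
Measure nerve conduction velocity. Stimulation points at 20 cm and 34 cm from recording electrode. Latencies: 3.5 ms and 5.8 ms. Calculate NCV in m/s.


Distance = (34 - 20) / 100 = 0.14 m
dt = (5.8 - 3.5) / 1000 = 0.0023 s
NCV = dist / dt = 60.87 m/s


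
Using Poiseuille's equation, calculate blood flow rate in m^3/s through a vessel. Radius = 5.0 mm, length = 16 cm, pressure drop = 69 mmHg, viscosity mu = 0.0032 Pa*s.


Q = pi*r^4*dP / (8*mu*L)
r = 0.005 m, L = 0.16 m
dP = 69 mmHg = 9199.218 Pa
Q = 0.00441 m^3/s


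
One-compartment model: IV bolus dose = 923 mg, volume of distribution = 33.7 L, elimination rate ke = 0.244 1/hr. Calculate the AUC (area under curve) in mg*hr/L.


C0 = Dose/Vd = 923/33.7 = 27.3887 mg/L
AUC = C0/ke = 27.3887/0.244
AUC = 112.2 mg*hr/L


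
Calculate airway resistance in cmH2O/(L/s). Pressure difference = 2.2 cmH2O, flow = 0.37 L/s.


R = dP / flow
R = 2.2 / 0.37
R = 5.946 cmH2O/(L/s)


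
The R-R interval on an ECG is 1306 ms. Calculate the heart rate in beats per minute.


HR = 60 / RR_interval(s)
RR = 1306 ms = 1.306 s
HR = 60 / 1.306 = 45.94 bpm


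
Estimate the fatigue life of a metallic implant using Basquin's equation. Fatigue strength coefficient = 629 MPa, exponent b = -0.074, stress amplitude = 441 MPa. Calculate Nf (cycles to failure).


sigma_a = sigma_f' * (2Nf)^b
2Nf = (sigma_a/sigma_f')^(1/b)
2Nf = (441/629)^(1/-0.074)
2Nf = 121.32399
Nf = 60.66


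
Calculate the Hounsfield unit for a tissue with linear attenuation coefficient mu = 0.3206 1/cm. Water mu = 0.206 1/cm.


HU = ((mu_tissue - mu_water) / mu_water) * 1000
HU = ((0.3206 - 0.206) / 0.206) * 1000
HU = 556.3


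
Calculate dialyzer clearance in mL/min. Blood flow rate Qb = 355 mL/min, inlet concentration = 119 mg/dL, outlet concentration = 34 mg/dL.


K = Qb * (Cb_in - Cb_out) / Cb_in
K = 355 * (119 - 34) / 119
K = 253.6 mL/min


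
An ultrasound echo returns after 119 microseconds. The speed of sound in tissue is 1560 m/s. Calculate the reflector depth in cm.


depth = c * t / 2
t = 119 us = 1.1900e-04 s
depth = 1560 * 1.1900e-04 / 2
depth = 0.09282 m = 9.282 cm


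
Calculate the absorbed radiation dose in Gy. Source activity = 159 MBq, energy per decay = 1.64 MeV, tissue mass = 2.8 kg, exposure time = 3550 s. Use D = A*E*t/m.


A = 159 MBq = 1.5900e+08 Bq
E = 1.64 MeV = 2.62728e-13 J
D = A*E*t/m = 1.5900e+08*2.62728e-13*3550/2.8
D = 0.05296 Gy


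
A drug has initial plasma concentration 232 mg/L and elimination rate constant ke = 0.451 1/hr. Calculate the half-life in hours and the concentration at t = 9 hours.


t_half = ln(2) / ke = 0.693147 / 0.451 = 1.537 hr
C(t) = C0 * exp(-ke*t) = 232 * exp(-0.451*9)
C(9) = 4.006 mg/L


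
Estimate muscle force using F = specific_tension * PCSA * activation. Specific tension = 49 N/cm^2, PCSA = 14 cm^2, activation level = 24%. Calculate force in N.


F = sigma * PCSA * activation
F = 49 * 14 * 0.24
F = 164.6 N


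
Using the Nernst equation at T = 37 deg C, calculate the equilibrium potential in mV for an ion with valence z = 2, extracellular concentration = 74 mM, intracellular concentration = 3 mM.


E = (RT/(zF)) * ln(C_out/C_in)
T = 37 + 273.15 = 310.15 K
E = (8.314 * 310.15 / (2 * 96485)) * ln(74/3)
E = 42.83 mV


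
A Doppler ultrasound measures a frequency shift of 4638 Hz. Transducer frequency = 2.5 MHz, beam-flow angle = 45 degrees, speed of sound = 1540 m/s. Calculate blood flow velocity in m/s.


v = fd * c / (2 * f0 * cos(theta))
v = 4638 * 1540 / (2 * 2.5000e+06 * cos(45))
v = 2.02 m/s


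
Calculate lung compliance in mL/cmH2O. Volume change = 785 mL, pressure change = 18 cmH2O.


C = dV / dP
C = 785 / 18
C = 43.61 mL/cmH2O


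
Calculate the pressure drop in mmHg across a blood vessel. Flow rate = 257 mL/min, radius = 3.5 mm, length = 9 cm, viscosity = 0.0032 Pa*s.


dP = 8*mu*L*Q / (pi*r^4)
Q = 257 mL/min = 4.28333e-06 m^3/s
dP = 20.9335 Pa = 20.9335 / 133.322 mmHg = 0.157 mmHg


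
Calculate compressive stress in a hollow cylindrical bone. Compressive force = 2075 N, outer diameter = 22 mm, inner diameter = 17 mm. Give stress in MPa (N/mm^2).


A = pi*(r_o^2 - r_i^2)
r_o = 11 mm, r_i = 8.5 mm
A = 153.153 mm^2
sigma = F/A = 2075 / 153.153
sigma = 13.55 MPa


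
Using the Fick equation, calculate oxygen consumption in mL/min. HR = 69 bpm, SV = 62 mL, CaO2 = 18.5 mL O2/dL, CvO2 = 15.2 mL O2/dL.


CO = HR*SV = 69*62/1000 = 4.278 L/min
a-v O2 diff = 18.5 - 15.2 = 3.3 mL/dL
VO2 = CO * (CaO2-CvO2) * 10 dL/L
VO2 = 4.278 * 3.3 * 10
VO2 = 141.2 mL/min


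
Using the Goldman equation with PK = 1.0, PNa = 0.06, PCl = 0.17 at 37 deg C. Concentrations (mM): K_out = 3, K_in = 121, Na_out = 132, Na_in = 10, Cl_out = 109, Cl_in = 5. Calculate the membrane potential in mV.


Vm = (RT/F)*ln((PK*Ko + PNa*Nao + PCl*Cli)/(PK*Ki + PNa*Nai + PCl*Clo))
Numer = 11.77, Denom = 140.13
Vm = -66.2 mV


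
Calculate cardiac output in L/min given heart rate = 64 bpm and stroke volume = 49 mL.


CO = HR * SV
CO = 64 * 49 / 1000
CO = 3.136 L/min


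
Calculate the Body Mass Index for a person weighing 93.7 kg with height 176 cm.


BMI = weight / height^2
height = 176 cm = 1.76 m
BMI = 93.7 / 1.76^2
BMI = 30.25 kg/m^2


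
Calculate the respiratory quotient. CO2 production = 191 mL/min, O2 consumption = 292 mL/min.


RQ = VCO2 / VO2
RQ = 191 / 292
RQ = 0.6541


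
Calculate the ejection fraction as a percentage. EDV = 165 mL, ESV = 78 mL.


SV = EDV - ESV = 165 - 78 = 87 mL
EF = SV/EDV * 100 = 87/165 * 100
EF = 52.73%


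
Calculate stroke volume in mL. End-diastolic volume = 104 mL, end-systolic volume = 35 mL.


SV = EDV - ESV
SV = 104 - 35
SV = 69 mL


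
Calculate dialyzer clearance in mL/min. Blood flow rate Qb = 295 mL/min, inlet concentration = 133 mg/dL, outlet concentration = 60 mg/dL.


K = Qb * (Cb_in - Cb_out) / Cb_in
K = 295 * (133 - 60) / 133
K = 161.9 mL/min


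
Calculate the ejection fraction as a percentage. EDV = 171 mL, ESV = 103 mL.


SV = EDV - ESV = 171 - 103 = 68 mL
EF = SV/EDV * 100 = 68/171 * 100
EF = 39.77%


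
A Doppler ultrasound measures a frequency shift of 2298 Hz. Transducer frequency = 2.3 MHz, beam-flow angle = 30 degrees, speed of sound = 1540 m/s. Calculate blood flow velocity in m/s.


v = fd * c / (2 * f0 * cos(theta))
v = 2298 * 1540 / (2 * 2.3000e+06 * cos(30))
v = 0.8883 m/s


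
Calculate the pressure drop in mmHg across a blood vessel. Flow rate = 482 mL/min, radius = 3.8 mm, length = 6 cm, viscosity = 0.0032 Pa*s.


dP = 8*mu*L*Q / (pi*r^4)
Q = 482 mL/min = 8.03333e-06 m^3/s
dP = 18.8366 Pa = 18.8366 / 133.322 mmHg = 0.1413 mmHg


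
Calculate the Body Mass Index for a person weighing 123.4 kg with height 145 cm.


BMI = weight / height^2
height = 145 cm = 1.45 m
BMI = 123.4 / 1.45^2
BMI = 58.69 kg/m^2


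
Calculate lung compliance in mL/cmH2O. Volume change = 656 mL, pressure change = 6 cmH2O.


C = dV / dP
C = 656 / 6
C = 109.3 mL/cmH2O


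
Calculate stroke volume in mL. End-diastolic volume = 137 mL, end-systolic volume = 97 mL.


SV = EDV - ESV
SV = 137 - 97
SV = 40 mL


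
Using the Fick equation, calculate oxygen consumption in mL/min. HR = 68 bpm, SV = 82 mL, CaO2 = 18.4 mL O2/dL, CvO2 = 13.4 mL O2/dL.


CO = HR*SV = 68*82/1000 = 5.576 L/min
a-v O2 diff = 18.4 - 13.4 = 5 mL/dL
VO2 = CO * (CaO2-CvO2) * 10 dL/L
VO2 = 5.576 * 5 * 10
VO2 = 278.8 mL/min


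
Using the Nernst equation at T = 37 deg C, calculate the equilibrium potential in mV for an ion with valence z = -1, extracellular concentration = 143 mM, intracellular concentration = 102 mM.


E = (RT/(zF)) * ln(C_out/C_in)
T = 37 + 273.15 = 310.15 K
E = (8.314 * 310.15 / (-1 * 96485)) * ln(143/102)
E = -9.03 mV


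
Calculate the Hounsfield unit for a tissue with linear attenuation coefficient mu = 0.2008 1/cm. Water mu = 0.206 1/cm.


HU = ((mu_tissue - mu_water) / mu_water) * 1000
HU = ((0.2008 - 0.206) / 0.206) * 1000
HU = -25.24


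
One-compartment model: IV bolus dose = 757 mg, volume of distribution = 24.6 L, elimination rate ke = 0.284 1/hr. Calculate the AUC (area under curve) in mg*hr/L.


C0 = Dose/Vd = 757/24.6 = 30.7724 mg/L
AUC = C0/ke = 30.7724/0.284
AUC = 108.4 mg*hr/L


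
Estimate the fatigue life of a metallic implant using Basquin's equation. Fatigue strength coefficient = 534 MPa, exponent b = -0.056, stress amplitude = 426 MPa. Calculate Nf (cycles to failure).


sigma_a = sigma_f' * (2Nf)^b
2Nf = (sigma_a/sigma_f')^(1/b)
2Nf = (426/534)^(1/-0.056)
2Nf = 56.539379
Nf = 28.27


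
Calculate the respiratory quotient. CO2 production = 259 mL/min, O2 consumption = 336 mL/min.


RQ = VCO2 / VO2
RQ = 259 / 336
RQ = 0.7708


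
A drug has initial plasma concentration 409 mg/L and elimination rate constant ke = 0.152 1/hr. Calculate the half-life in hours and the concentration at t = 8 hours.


t_half = ln(2) / ke = 0.693147 / 0.152 = 4.56 hr
C(t) = C0 * exp(-ke*t) = 409 * exp(-0.152*8)
C(8) = 121.2 mg/L


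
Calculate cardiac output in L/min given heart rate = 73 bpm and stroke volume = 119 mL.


CO = HR * SV
CO = 73 * 119 / 1000
CO = 8.687 L/min


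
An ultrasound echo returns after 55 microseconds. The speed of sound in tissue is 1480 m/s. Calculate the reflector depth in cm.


depth = c * t / 2
t = 55 us = 5.5000e-05 s
depth = 1480 * 5.5000e-05 / 2
depth = 0.0407 m = 4.07 cm


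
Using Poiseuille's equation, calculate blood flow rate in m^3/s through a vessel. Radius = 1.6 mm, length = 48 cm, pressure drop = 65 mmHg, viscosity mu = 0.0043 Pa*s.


Q = pi*r^4*dP / (8*mu*L)
r = 0.0016 m, L = 0.48 m
dP = 65 mmHg = 8665.93 Pa
Q = 1.0806e-05 m^3/s


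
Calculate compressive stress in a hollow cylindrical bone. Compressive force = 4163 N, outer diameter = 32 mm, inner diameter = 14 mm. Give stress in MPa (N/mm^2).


A = pi*(r_o^2 - r_i^2)
r_o = 16 mm, r_i = 7 mm
A = 650.31 mm^2
sigma = F/A = 4163 / 650.31
sigma = 6.402 MPa


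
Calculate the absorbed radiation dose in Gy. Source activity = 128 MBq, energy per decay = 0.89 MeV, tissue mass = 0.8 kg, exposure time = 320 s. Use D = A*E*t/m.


A = 128 MBq = 1.2800e+08 Bq
E = 0.89 MeV = 1.42578e-13 J
D = A*E*t/m = 1.2800e+08*1.42578e-13*320/0.8
D = 0.0073 Gy


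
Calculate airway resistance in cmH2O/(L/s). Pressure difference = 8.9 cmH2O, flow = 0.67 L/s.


R = dP / flow
R = 8.9 / 0.67
R = 13.28 cmH2O/(L/s)


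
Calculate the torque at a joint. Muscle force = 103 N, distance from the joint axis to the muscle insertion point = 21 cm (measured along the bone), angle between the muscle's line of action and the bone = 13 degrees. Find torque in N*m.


Torque = F * d * sin(theta)   (moment arm = d*sin(theta))
d = 21 cm = 0.21 m
Torque = 103 * 0.21 * sin(13)
Torque = 4.866 N*m


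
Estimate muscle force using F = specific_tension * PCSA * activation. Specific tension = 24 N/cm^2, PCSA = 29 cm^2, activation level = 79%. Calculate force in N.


F = sigma * PCSA * activation
F = 24 * 29 * 0.79
F = 549.8 N


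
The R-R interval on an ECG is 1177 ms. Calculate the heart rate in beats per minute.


HR = 60 / RR_interval(s)
RR = 1177 ms = 1.177 s
HR = 60 / 1.177 = 50.98 bpm


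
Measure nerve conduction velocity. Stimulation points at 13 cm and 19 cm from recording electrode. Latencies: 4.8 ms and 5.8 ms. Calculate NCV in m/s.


Distance = (19 - 13) / 100 = 0.06 m
dt = (5.8 - 4.8) / 1000 = 0.001 s
NCV = dist / dt = 60 m/s


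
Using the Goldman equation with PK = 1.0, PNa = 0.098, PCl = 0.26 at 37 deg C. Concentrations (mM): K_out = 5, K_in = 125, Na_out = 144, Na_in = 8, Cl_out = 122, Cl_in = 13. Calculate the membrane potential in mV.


Vm = (RT/F)*ln((PK*Ko + PNa*Nao + PCl*Cli)/(PK*Ki + PNa*Nai + PCl*Clo))
Numer = 22.492, Denom = 157.504
Vm = -52.02 mV


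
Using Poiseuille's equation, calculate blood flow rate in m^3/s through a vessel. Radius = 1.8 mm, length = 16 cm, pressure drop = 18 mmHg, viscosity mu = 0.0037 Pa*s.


Q = pi*r^4*dP / (8*mu*L)
r = 0.0018 m, L = 0.16 m
dP = 18 mmHg = 2399.796 Pa
Q = 1.6711e-05 m^3/s


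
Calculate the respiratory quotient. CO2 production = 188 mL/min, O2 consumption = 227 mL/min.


RQ = VCO2 / VO2
RQ = 188 / 227
RQ = 0.8282


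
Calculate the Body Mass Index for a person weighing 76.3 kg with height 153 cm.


BMI = weight / height^2
height = 153 cm = 1.53 m
BMI = 76.3 / 1.53^2
BMI = 32.59 kg/m^2


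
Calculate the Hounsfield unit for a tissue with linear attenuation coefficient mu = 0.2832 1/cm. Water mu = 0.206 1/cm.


HU = ((mu_tissue - mu_water) / mu_water) * 1000
HU = ((0.2832 - 0.206) / 0.206) * 1000
HU = 374.8


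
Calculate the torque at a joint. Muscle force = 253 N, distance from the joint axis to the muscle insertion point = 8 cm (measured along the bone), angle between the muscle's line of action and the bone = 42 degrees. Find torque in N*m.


Torque = F * d * sin(theta)   (moment arm = d*sin(theta))
d = 8 cm = 0.08 m
Torque = 253 * 0.08 * sin(42)
Torque = 13.54 N*m


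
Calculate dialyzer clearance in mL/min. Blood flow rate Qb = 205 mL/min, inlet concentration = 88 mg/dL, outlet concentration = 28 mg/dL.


K = Qb * (Cb_in - Cb_out) / Cb_in
K = 205 * (88 - 28) / 88
K = 139.8 mL/min


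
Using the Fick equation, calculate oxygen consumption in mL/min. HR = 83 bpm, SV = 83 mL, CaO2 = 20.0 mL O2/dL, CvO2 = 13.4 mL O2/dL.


CO = HR*SV = 83*83/1000 = 6.889 L/min
a-v O2 diff = 20.0 - 13.4 = 6.6 mL/dL
VO2 = CO * (CaO2-CvO2) * 10 dL/L
VO2 = 6.889 * 6.6 * 10
VO2 = 454.7 mL/min


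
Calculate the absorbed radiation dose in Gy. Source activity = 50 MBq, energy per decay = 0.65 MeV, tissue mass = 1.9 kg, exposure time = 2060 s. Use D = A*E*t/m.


A = 50 MBq = 5.0000e+07 Bq
E = 0.65 MeV = 1.0413e-13 J
D = A*E*t/m = 5.0000e+07*1.0413e-13*2060/1.9
D = 0.005645 Gy


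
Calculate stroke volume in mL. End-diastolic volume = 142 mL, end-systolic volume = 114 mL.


SV = EDV - ESV
SV = 142 - 114
SV = 28 mL


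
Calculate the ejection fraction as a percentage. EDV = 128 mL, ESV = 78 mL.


SV = EDV - ESV = 128 - 78 = 50 mL
EF = SV/EDV * 100 = 50/128 * 100
EF = 39.06%


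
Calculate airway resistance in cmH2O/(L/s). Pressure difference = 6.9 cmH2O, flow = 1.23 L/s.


R = dP / flow
R = 6.9 / 1.23
R = 5.61 cmH2O/(L/s)


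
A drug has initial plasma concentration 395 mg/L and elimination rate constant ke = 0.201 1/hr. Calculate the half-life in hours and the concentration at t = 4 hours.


t_half = ln(2) / ke = 0.693147 / 0.201 = 3.448 hr
C(t) = C0 * exp(-ke*t) = 395 * exp(-0.201*4)
C(4) = 176.8 mg/L


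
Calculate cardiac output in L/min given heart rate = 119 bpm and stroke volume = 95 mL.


CO = HR * SV
CO = 119 * 95 / 1000
CO = 11.3 L/min


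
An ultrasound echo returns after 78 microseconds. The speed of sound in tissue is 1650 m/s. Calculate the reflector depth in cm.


depth = c * t / 2
t = 78 us = 7.8000e-05 s
depth = 1650 * 7.8000e-05 / 2
depth = 0.06435 m = 6.435 cm


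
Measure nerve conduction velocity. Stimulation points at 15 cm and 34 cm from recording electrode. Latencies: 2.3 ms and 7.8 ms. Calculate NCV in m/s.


Distance = (34 - 15) / 100 = 0.19 m
dt = (7.8 - 2.3) / 1000 = 0.0055 s
NCV = dist / dt = 34.55 m/s


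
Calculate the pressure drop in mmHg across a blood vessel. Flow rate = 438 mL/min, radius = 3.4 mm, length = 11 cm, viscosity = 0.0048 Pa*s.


dP = 8*mu*L*Q / (pi*r^4)
Q = 438 mL/min = 7.3e-06 m^3/s
dP = 73.4482 Pa = 73.4482 / 133.322 mmHg = 0.5509 mmHg


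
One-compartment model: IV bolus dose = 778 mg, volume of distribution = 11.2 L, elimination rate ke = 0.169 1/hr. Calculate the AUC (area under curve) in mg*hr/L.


C0 = Dose/Vd = 778/11.2 = 69.4643 mg/L
AUC = C0/ke = 69.4643/0.169
AUC = 411 mg*hr/L


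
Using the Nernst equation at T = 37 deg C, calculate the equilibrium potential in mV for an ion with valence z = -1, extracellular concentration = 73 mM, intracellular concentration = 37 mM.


E = (RT/(zF)) * ln(C_out/C_in)
T = 37 + 273.15 = 310.15 K
E = (8.314 * 310.15 / (-1 * 96485)) * ln(73/37)
E = -18.16 mV


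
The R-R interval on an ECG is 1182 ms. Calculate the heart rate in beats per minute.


HR = 60 / RR_interval(s)
RR = 1182 ms = 1.182 s
HR = 60 / 1.182 = 50.76 bpm


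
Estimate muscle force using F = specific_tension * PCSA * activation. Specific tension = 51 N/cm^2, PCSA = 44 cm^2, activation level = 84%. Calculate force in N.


F = sigma * PCSA * activation
F = 51 * 44 * 0.84
F = 1885 N


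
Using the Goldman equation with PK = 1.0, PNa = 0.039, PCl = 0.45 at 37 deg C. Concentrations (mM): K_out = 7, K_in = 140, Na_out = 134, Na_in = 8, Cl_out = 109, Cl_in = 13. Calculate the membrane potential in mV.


Vm = (RT/F)*ln((PK*Ko + PNa*Nao + PCl*Cli)/(PK*Ki + PNa*Nai + PCl*Clo))
Numer = 18.076, Denom = 189.362
Vm = -62.78 mV


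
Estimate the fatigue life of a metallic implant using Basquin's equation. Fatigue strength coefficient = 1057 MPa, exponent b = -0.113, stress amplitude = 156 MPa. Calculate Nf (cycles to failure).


sigma_a = sigma_f' * (2Nf)^b
2Nf = (sigma_a/sigma_f')^(1/b)
2Nf = (156/1057)^(1/-0.113)
2Nf = 22570608
Nf = 1.1285e+07


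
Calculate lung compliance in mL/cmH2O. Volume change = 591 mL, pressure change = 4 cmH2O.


C = dV / dP
C = 591 / 4
C = 147.8 mL/cmH2O


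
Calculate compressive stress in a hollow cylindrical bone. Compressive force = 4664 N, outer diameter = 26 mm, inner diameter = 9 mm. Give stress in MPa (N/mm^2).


A = pi*(r_o^2 - r_i^2)
r_o = 13 mm, r_i = 4.5 mm
A = 467.312 mm^2
sigma = F/A = 4664 / 467.312
sigma = 9.98 MPa


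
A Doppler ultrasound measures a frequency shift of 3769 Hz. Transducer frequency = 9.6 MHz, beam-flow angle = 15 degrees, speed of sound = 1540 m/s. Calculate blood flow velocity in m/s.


v = fd * c / (2 * f0 * cos(theta))
v = 3769 * 1540 / (2 * 9.6000e+06 * cos(15))
v = 0.313 m/s


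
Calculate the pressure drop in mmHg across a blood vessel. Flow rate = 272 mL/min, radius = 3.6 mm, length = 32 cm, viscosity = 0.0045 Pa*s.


dP = 8*mu*L*Q / (pi*r^4)
Q = 272 mL/min = 4.53333e-06 m^3/s
dP = 98.9715 Pa = 98.9715 / 133.322 mmHg = 0.7423 mmHg


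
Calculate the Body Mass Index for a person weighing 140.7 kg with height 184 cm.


BMI = weight / height^2
height = 184 cm = 1.84 m
BMI = 140.7 / 1.84^2
BMI = 41.56 kg/m^2


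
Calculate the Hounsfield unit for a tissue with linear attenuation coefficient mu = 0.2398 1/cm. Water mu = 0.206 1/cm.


HU = ((mu_tissue - mu_water) / mu_water) * 1000
HU = ((0.2398 - 0.206) / 0.206) * 1000
HU = 164.1


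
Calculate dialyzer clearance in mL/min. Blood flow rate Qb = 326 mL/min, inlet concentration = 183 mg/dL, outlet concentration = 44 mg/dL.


K = Qb * (Cb_in - Cb_out) / Cb_in
K = 326 * (183 - 44) / 183
K = 247.6 mL/min
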